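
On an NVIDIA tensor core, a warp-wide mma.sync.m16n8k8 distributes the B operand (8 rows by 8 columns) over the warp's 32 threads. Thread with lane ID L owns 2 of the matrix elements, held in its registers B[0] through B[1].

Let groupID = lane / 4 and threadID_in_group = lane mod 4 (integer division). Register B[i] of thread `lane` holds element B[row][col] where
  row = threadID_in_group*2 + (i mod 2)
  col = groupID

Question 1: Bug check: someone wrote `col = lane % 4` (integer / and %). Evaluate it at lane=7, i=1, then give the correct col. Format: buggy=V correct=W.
`lane % 4`[7,1]->3
L=7->gid=7>>2=1, tid=7&3=3
[1]->row 3·2+1=7  col gid=1
col: 3 vs 1

buggy=3 correct=1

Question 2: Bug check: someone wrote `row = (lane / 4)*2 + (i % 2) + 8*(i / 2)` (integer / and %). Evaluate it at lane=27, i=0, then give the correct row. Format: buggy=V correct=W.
`(lane / 4)*2 + (i % 2) + 8*(i / 2)`[27,0]->12
L=27->gid=27>>2=6, tid=27&3=3
[0]->row 3·2+0=6  col gid=6
row: 12 vs 6

buggy=12 correct=6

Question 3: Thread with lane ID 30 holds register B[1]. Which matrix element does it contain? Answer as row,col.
L=30→G=30>>2=7, T=30&3=2
[1]→row 2·2+1=5  col G=7

5,7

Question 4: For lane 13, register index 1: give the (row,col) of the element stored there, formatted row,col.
3,3

lane 13: grp=3 (13/4), tig=1 (13%4)
i=1: r=1*2+1=3, c=grp=3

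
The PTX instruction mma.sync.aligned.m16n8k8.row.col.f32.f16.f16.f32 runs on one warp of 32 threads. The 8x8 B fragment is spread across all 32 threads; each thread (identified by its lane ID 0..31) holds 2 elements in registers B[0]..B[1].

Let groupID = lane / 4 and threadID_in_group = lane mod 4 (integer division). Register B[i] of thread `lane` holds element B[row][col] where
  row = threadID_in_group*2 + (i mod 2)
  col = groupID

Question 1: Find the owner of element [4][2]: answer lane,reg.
10,0

c=2→G=2  r=4→T=2,p=0
L=2*4+2=10  i=0=0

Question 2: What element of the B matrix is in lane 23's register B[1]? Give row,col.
L=23=>grp=23>>2=5, tig=23&3=3
[1]=>row 3·2+1=7  col grp=5

7,5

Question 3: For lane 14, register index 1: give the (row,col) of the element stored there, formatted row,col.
14: gr=3,th=2
[1] (2*2+1,3) = (5,3)

5,3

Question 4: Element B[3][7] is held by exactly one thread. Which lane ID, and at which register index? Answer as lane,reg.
29,1

c:7=>grp=7  r:3=>tig=1,lo=1
L=7*4+1=29  i=1=1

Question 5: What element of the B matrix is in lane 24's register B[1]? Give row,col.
lane 24: g=6 (24/4), t=0 (24%4)
i=1: r=0*2+1=1, c=g=6

1,6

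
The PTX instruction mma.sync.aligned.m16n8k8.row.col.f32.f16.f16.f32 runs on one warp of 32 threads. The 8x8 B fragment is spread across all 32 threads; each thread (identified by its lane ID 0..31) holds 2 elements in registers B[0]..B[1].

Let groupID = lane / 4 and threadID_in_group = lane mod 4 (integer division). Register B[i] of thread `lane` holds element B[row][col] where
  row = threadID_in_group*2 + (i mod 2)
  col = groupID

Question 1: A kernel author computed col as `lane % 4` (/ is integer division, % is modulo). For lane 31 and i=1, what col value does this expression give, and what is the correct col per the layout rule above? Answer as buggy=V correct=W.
buggy=3 correct=7

`lane % 4`[31,1]->3
L=31->gid=31>>2=7, tid=31&3=3
[1]->row 3·2+1=7  col gid=7
col: 3 vs 7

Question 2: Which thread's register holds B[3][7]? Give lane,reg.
c=7⇒gr=7  r=3⇒th=1,odd=1
L=7*4+1=29  i=1=1

29,1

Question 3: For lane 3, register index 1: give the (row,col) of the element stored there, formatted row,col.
7,0

lane 3⇒3/4=0, 3 mod 4=3
i=1  r:2·3+1⇒7  c:0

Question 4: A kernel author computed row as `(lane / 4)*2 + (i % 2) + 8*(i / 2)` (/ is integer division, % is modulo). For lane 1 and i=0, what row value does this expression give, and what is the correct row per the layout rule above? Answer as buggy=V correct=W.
`(lane / 4)*2 + (i % 2) + 8*(i / 2)`[1,0]⇒0
L=1⇒gr=1>>2=0, th=1&3=1
[0]⇒row 1·2+0=2  col gr=0
row: 0 vs 2

buggy=0 correct=2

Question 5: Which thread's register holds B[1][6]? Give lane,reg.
c: 6->gid=6  r: 1->tid=0,i&1=1
L=6*4+0=24  i=1=1

24,1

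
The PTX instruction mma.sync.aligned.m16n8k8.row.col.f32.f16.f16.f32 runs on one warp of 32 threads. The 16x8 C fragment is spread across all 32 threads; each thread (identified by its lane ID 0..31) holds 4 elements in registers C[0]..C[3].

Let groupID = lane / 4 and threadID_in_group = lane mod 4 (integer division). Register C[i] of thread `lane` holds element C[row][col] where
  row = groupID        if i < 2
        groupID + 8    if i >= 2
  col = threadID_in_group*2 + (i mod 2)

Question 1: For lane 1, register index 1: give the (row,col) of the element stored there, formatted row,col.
0,3

lane 1: gid=0 (1/4), tid=1 (1%4)
i=1: r=0+0=0, c=1*2+1=3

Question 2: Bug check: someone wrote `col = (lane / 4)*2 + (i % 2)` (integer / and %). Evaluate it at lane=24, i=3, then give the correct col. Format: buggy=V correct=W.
`(lane / 4)*2 + (i % 2)`[24,3]→13
lane 24: G=6 (24/4), T=0 (24%4)
i=3: r=6+8=14, c=0*2+1=1
col: 13 vs 1

buggy=13 correct=1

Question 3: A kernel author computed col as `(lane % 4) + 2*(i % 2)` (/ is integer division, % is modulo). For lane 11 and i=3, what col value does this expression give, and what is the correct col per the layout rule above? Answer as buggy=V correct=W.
buggy=5 correct=7

`(lane % 4) + 2*(i % 2)`[11,3]=>5
lane 11=>11/4=2, 11 mod 4=3
i=3  r:2+8=>10  c:2·3+1=>7
col: 5 vs 7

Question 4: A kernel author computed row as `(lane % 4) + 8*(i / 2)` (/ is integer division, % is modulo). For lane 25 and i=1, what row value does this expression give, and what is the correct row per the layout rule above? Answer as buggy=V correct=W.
`(lane % 4) + 8*(i / 2)`[25,1]→1
25: G=6,T=1
[1] (6+0,1*2+1) = (6,3)
row: 1 vs 6

buggy=1 correct=6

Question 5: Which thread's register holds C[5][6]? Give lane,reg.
23,0

r=5⇒gr=5,Rb=0  c=6⇒th=3,odd=0
L=5*4+3=23  i=0*2+0=0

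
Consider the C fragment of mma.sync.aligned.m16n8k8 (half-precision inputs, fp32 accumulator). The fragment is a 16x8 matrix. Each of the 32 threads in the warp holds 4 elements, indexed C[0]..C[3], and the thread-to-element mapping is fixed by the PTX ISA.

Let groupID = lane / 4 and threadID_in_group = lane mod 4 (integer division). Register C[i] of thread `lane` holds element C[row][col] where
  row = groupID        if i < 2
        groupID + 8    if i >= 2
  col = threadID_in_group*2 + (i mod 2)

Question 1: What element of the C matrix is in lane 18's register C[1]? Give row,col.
L=18⇒gr=18>>2=4, th=18&3=2
[1]⇒row 4+0=4  col 2·2+1=5

4,5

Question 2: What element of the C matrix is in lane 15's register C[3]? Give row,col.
lane 15⇒15/4=3, 15 mod 4=3
i=3  r:3+8⇒11  c:2·3+1⇒7

11,7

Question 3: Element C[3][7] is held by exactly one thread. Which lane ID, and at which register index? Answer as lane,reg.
r=3→G=3,rhi=0  c=7→T=3,p=1
L=3*4+3=15  i=0*2+1=1

15,1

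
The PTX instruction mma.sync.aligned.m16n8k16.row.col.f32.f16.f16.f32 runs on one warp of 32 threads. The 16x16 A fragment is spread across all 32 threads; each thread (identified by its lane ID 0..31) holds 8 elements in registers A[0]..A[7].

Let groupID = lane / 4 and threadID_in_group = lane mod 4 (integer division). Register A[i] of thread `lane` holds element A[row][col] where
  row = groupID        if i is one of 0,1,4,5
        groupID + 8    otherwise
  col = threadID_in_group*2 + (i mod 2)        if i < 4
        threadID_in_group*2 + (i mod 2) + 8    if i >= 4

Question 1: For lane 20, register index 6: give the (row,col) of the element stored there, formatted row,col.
lane 20: G=5 (20/4), T=0 (20%4)
i=6: r=5+8=13, c=0*2+0+8=8

13,8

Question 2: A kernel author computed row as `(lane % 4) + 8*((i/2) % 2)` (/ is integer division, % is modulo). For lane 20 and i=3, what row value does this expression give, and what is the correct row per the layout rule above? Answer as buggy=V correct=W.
buggy=8 correct=13

`(lane % 4) + 8*((i/2) % 2)`[20,3]⇒8
lane 20: gr=5 (20/4), th=0 (20%4)
i=3: r=5+8=13, c=0*2+1+0=1
row: 8 vs 13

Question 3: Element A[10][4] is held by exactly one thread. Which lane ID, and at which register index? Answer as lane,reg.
r=10⇒gr=2,Rb=1  c=4⇒Cb=0,th=2,odd=0
L=2*4+2=10  i=0*4+1*2+0=2

10,2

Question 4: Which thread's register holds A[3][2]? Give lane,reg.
13,0

r:3=>grp=3,rB=0  c:2=>cB=0,tig=1,lo=0
L=3*4+1=13  i=0*4+0*2+0=0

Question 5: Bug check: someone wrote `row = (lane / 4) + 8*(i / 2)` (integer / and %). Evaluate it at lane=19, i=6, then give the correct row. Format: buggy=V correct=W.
`(lane / 4) + 8*(i / 2)`[19,6]=>28
19: grp=4,tig=3
[6] (4+8,3*2+0+8) = (12,14)
row: 28 vs 12

buggy=28 correct=12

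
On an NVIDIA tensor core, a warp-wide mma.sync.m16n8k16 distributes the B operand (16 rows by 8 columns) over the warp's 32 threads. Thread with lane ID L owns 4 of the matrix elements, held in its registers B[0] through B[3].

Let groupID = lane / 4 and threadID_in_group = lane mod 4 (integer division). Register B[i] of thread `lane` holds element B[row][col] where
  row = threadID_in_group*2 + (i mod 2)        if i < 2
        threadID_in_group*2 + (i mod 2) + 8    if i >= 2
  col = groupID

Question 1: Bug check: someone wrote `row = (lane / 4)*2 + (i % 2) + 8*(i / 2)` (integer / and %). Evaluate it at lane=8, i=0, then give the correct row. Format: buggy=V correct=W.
`(lane / 4)*2 + (i % 2) + 8*(i / 2)`[8,0]→4
8: G=2,T=0
[0] (0*2+0+0,2) = (0,2)
row: 4 vs 0

buggy=4 correct=0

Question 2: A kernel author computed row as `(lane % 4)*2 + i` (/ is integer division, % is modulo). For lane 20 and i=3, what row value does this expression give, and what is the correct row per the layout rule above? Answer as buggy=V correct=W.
`(lane % 4)*2 + i`[20,3]->3
lane 20->20/4=5, 20 mod 4=0
i=3  r:2·0+1+8->9  c:5
row: 3 vs 9

buggy=3 correct=9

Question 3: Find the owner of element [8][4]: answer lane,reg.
16,2

c=4→G=4  r=8→rhi=1,T=0,p=0
L=4*4+0=16  i=1*2+0=2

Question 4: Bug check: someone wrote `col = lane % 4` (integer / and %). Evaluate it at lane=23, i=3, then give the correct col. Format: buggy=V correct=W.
`lane % 4`[23,3]→3
23: G=5,T=3
[3] (3*2+1+8,5) = (15,5)
col: 3 vs 5

buggy=3 correct=5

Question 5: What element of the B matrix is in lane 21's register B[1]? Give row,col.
lane 21: grp=5 (21/4), tig=1 (21%4)
i=1: r=1*2+1+0=3, c=grp=5

3,5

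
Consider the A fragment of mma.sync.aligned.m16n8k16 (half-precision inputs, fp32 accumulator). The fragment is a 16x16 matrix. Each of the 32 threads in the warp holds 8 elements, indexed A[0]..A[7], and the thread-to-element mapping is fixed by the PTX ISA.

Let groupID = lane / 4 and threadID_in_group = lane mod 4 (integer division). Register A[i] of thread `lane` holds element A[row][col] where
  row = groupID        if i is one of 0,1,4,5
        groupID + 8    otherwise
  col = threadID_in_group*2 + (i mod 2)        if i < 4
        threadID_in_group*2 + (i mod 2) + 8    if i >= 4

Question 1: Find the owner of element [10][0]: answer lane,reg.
8,2

r=10→G=2,rhi=1  c=0→chi=0,T=0,p=0
L=2*4+0=8  i=0*4+1*2+0=2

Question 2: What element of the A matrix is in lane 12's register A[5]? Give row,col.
L=12⇒gr=12>>2=3, th=12&3=0
[5]⇒row 3+0=3  col 0·2+1+8=9

3,9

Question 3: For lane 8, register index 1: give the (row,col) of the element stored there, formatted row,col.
8: grp=2,tig=0
[1] (2+0,0*2+1+0) = (2,1)

2,1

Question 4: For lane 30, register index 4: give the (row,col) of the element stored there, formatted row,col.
lane 30: G=7 (30/4), T=2 (30%4)
i=4: r=7+0=7, c=2*2+0+8=12

7,12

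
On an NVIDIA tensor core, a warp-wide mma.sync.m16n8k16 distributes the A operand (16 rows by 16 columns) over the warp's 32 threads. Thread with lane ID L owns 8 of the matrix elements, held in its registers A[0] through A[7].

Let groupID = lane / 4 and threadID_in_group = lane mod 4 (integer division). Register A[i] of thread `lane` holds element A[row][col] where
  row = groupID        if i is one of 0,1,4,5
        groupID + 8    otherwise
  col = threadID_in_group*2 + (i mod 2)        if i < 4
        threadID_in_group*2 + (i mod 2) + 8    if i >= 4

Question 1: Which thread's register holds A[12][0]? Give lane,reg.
16,2

r=12->g=4,rb=1  c=0->cb=0,t=0,b0=0
L=4*4+0=16  i=0*4+1*2+0=2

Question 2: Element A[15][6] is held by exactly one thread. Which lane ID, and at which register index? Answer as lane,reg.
r:15=>grp=7,rB=1  c:6=>cB=0,tig=3,lo=0
L=7*4+3=31  i=0*4+1*2+0=2

31,2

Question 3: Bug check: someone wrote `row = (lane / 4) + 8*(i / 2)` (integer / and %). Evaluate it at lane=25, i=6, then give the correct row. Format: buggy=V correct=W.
buggy=30 correct=14

`(lane / 4) + 8*(i / 2)`[25,6]→30
lane 25: G=6 (25/4), T=1 (25%4)
i=6: r=6+8=14, c=1*2+0+8=10
row: 30 vs 14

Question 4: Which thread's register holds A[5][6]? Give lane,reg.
r:5=>grp=5,rB=0  c:6=>cB=0,tig=3,lo=0
L=5*4+3=23  i=0*4+0*2+0=0

23,0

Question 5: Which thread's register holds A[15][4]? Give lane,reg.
30,2

r=15→G=7,rhi=1  c=4→chi=0,T=2,p=0
L=7*4+2=30  i=0*4+1*2+0=2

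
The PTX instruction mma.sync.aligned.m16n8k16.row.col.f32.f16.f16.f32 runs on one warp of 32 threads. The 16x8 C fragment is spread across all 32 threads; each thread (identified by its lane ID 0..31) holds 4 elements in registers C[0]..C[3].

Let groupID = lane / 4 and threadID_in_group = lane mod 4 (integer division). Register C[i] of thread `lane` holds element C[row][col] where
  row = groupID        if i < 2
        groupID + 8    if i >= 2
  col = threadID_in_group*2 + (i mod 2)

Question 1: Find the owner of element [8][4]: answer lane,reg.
2,2

r: 8->gid=0,r8=1  c: 4->tid=2,i&1=0
L=0*4+2=2  i=1*2+0=2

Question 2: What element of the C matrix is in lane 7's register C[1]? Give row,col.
1,7

7: grp=1,tig=3
[1] (1+0,3*2+1) = (1,7)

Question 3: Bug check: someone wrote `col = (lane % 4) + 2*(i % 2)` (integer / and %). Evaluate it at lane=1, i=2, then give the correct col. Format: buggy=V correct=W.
buggy=1 correct=2

`(lane % 4) + 2*(i % 2)`[1,2]⇒1
lane 1: gr=0 (1/4), th=1 (1%4)
i=2: r=0+8=8, c=1*2+0=2
col: 1 vs 2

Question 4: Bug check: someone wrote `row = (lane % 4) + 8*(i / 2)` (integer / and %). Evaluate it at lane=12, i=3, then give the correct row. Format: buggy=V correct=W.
buggy=8 correct=11

`(lane % 4) + 8*(i / 2)`[12,3]→8
12: G=3,T=0
[3] (3+8,0*2+1) = (11,1)
row: 8 vs 11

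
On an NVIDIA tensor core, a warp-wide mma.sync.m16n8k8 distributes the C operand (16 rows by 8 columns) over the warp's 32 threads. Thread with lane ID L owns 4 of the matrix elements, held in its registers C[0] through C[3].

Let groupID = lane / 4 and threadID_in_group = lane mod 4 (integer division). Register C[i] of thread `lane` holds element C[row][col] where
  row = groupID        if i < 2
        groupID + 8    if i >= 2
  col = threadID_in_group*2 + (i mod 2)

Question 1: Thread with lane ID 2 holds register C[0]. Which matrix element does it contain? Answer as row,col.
lane 2→2/4=0, 2 mod 4=2
i=0  r:0+0→0  c:2·2+0→4

0,4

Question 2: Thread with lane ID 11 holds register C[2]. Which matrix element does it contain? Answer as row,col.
lane 11: g=2 (11/4), t=3 (11%4)
i=2: r=2+8=10, c=3*2+0=6

10,6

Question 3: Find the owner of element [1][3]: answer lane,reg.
r: 1->gid=1,r8=0  c: 3->tid=1,i&1=1
L=1*4+1=5  i=0*2+1=1

5,1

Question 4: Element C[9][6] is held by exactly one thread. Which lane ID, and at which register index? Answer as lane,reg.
7,2

r=9⇒gr=1,Rb=1  c=6⇒th=3,odd=0
L=1*4+3=7  i=1*2+0=2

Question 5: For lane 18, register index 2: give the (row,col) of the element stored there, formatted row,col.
12,4

L=18→G=18>>2=4, T=18&3=2
[2]→row 4+8=12  col 2·2+0=4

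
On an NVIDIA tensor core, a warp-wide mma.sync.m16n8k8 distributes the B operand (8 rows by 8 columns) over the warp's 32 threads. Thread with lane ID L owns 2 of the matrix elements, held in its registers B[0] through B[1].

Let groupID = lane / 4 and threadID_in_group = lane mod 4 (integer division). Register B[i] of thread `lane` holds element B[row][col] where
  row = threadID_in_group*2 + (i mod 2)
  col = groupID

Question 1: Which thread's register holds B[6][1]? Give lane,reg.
c=1→G=1  r=6→T=3,p=0
L=1*4+3=7  i=0=0

7,0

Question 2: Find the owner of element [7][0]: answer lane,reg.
c:0=>grp=0  r:7=>tig=3,lo=1
L=0*4+3=3  i=1=1

3,1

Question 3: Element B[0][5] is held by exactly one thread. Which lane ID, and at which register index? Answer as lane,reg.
c=5→G=5  r=0→T=0,p=0
L=5*4+0=20  i=0=0

20,0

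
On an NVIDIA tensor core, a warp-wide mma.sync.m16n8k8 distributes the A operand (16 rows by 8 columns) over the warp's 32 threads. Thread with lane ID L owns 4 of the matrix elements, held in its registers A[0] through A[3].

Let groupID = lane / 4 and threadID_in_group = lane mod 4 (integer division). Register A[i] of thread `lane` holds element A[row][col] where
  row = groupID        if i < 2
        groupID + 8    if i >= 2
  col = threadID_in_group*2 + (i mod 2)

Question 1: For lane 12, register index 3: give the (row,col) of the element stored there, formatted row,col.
12: g=3,t=0
[3] (3+8,0*2+1) = (11,1)

11,1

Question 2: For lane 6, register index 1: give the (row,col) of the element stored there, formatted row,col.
1,5

6: G=1,T=2
[1] (1+0,2*2+1) = (1,5)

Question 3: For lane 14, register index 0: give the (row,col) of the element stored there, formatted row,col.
3,4

lane 14: grp=3 (14/4), tig=2 (14%4)
i=0: r=3+0=3, c=2*2+0=4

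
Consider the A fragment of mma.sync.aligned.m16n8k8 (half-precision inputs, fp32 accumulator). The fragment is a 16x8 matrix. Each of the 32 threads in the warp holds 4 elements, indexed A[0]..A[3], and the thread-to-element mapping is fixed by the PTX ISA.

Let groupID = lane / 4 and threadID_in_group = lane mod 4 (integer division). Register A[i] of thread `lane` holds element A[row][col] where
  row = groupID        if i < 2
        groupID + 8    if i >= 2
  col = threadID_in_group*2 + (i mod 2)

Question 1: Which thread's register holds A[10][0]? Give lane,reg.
r=10⇒gr=2,Rb=1  c=0⇒th=0,odd=0
L=2*4+0=8  i=1*2+0=2

8,2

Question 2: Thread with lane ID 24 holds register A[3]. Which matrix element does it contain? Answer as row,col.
lane 24: gid=6 (24/4), tid=0 (24%4)
i=3: r=6+8=14, c=0*2+1=1

14,1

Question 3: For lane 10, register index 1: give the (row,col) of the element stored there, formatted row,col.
2,5

lane 10→10/4=2, 10 mod 4=2
i=1  r:2+0→2  c:2·2+1→5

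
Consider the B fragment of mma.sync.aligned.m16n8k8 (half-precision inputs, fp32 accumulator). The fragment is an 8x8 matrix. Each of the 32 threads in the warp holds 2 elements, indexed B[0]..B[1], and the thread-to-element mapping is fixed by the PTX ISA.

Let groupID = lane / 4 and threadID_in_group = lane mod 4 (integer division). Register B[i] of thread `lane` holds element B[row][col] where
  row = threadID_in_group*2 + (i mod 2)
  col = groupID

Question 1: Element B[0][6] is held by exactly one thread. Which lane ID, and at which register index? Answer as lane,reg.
24,0

c:6=>grp=6  r:0=>tig=0,lo=0
L=6*4+0=24  i=0=0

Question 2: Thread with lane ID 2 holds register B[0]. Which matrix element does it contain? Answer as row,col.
2: gr=0,th=2
[0] (2*2+0,0) = (4,0)

4,0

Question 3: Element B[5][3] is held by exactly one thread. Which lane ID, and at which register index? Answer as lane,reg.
14,1

c:3=>grp=3  r:5=>tig=2,lo=1
L=3*4+2=14  i=1=1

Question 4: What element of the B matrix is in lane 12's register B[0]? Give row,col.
lane 12: gid=3 (12/4), tid=0 (12%4)
i=0: r=0*2+0=0, c=gid=3

0,3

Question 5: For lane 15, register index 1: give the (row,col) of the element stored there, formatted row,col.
lane 15->15/4=3, 15 mod 4=3
i=1  r:2·3+1->7  c:3

7,3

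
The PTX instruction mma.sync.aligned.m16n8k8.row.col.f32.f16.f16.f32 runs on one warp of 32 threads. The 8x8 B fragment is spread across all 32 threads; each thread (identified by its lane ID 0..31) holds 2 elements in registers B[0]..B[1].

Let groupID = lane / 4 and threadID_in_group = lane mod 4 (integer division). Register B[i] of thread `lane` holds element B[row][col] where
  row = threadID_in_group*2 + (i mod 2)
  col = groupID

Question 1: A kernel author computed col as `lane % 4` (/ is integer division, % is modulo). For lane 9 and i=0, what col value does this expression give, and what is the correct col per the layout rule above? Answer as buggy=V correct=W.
buggy=1 correct=2

`lane % 4`[9,0]=>1
lane 9: grp=2 (9/4), tig=1 (9%4)
i=0: r=1*2+0=2, c=grp=2
col: 1 vs 2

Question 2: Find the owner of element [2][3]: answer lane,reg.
13,0

c=3→G=3  r=2→T=1,p=0
L=3*4+1=13  i=0=0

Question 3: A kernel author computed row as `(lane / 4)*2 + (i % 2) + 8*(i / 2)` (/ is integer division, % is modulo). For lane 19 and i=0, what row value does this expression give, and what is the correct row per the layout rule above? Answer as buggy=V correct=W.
buggy=8 correct=6

`(lane / 4)*2 + (i % 2) + 8*(i / 2)`[19,0]->8
lane 19: gid=4 (19/4), tid=3 (19%4)
i=0: r=3*2+0=6, c=gid=4
row: 8 vs 6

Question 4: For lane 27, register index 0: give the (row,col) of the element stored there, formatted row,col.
6,6

lane 27: g=6 (27/4), t=3 (27%4)
i=0: r=3*2+0=6, c=g=6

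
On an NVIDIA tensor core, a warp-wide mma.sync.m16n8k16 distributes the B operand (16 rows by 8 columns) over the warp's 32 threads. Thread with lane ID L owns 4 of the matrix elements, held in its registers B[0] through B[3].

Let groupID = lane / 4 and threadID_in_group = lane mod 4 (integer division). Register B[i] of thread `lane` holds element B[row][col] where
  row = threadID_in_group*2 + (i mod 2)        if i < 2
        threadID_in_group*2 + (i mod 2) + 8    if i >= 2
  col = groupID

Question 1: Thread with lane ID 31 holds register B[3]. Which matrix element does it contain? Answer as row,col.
31: grp=7,tig=3
[3] (3*2+1+8,7) = (15,7)

15,7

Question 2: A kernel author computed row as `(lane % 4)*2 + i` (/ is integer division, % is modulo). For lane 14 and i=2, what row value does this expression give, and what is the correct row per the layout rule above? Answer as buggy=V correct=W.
buggy=6 correct=12

`(lane % 4)*2 + i`[14,2]⇒6
lane 14⇒14/4=3, 14 mod 4=2
i=2  r:2·2+0+8⇒12  c:3
row: 6 vs 12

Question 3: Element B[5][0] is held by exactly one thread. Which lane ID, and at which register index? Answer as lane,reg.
2,1

c=0→G=0  r=5→rhi=0,T=2,p=1
L=0*4+2=2  i=0*2+1=1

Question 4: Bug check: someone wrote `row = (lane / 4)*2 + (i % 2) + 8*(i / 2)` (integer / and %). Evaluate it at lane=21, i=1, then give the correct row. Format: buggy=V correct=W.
buggy=11 correct=3

`(lane / 4)*2 + (i % 2) + 8*(i / 2)`[21,1]->11
lane 21: gid=5 (21/4), tid=1 (21%4)
i=1: r=1*2+1+0=3, c=gid=5
row: 11 vs 3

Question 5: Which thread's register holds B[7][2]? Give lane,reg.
11,1

c=2→G=2  r=7→rhi=0,T=3,p=1
L=2*4+3=11  i=0*2+1=1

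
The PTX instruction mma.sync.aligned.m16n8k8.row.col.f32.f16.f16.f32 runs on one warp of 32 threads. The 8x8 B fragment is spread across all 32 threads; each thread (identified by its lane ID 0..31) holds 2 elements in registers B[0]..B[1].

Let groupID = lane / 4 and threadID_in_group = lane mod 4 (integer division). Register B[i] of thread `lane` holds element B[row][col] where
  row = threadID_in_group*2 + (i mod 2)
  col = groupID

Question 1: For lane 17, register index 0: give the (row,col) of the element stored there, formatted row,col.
17: gid=4,tid=1
[0] (1*2+0,4) = (2,4)

2,4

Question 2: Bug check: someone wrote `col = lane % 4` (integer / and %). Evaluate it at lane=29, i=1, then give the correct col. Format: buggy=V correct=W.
`lane % 4`[29,1]→1
lane 29→29/4=7, 29 mod 4=1
i=1  r:2·1+1→3  c:7
col: 1 vs 7

buggy=1 correct=7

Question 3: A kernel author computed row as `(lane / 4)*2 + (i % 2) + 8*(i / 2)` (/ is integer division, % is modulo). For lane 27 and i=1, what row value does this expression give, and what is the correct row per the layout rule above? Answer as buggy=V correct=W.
`(lane / 4)*2 + (i % 2) + 8*(i / 2)`[27,1]⇒13
lane 27⇒27/4=6, 27 mod 4=3
i=1  r:2·3+1⇒7  c:6
row: 13 vs 7

buggy=13 correct=7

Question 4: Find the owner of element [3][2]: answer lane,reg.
9,1

c=2⇒gr=2  r=3⇒th=1,odd=1
L=2*4+1=9  i=1=1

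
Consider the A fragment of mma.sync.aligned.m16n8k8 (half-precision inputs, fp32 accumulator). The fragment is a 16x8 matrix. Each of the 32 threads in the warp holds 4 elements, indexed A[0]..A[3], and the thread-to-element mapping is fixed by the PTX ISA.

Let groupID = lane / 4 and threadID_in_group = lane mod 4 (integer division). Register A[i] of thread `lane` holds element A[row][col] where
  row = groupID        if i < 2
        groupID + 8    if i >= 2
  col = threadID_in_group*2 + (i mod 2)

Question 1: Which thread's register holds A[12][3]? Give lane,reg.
r: 12->gid=4,r8=1  c: 3->tid=1,i&1=1
L=4*4+1=17  i=1*2+1=3

17,3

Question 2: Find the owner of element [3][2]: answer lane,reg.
r=3→G=3,rhi=0  c=2→T=1,p=0
L=3*4+1=13  i=0*2+0=0

13,0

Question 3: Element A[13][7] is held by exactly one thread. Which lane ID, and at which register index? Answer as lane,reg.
23,3

r: 13->gid=5,r8=1  c: 7->tid=3,i&1=1
L=5*4+3=23  i=1*2+1=3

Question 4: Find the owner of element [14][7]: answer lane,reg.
r=14⇒gr=6,Rb=1  c=7⇒th=3,odd=1
L=6*4+3=27  i=1*2+1=3

27,3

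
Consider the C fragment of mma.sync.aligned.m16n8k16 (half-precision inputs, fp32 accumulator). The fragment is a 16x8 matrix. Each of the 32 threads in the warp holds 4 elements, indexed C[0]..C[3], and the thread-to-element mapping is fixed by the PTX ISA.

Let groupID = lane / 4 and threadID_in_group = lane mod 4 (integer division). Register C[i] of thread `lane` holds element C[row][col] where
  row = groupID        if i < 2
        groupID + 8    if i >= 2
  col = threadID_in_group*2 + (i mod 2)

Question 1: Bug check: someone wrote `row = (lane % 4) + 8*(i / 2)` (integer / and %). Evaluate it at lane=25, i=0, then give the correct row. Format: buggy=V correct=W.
buggy=1 correct=6

`(lane % 4) + 8*(i / 2)`[25,0]→1
L=25→G=25>>2=6, T=25&3=1
[0]→row 6+0=6  col 1·2+0=2
row: 1 vs 6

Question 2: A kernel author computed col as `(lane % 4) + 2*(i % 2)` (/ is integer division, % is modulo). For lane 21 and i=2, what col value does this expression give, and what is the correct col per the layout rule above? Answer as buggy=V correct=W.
`(lane % 4) + 2*(i % 2)`[21,2]=>1
L=21=>grp=21>>2=5, tig=21&3=1
[2]=>row 5+8=13  col 1·2+0=2
col: 1 vs 2

buggy=1 correct=2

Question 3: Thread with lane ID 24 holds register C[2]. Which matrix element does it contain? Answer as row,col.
24: G=6,T=0
[2] (6+8,0*2+0) = (14,0)

14,0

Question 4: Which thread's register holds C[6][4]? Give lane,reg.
r=6⇒gr=6,Rb=0  c=4⇒th=2,odd=0
L=6*4+2=26  i=0*2+0=0

26,0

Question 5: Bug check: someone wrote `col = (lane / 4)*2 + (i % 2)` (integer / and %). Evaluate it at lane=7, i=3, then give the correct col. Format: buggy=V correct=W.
`(lane / 4)*2 + (i % 2)`[7,3]=>3
7: grp=1,tig=3
[3] (1+8,3*2+1) = (9,7)
col: 3 vs 7

buggy=3 correct=7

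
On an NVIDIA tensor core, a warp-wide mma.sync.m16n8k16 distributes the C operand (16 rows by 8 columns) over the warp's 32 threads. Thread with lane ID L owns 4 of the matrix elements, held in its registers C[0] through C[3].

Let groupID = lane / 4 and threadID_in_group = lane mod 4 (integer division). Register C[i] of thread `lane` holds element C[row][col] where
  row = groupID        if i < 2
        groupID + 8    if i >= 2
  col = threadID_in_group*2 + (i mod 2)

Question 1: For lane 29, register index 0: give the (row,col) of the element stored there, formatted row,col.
L=29->g=29>>2=7, t=29&3=1
[0]->row 7+0=7  col 1·2+0=2

7,2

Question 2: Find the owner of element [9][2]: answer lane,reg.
5,2

r=9->g=1,rb=1  c=2->t=1,b0=0
L=1*4+1=5  i=1*2+0=2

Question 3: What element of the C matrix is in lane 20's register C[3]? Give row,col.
13,1

lane 20: gr=5 (20/4), th=0 (20%4)
i=3: r=5+8=13, c=0*2+1=1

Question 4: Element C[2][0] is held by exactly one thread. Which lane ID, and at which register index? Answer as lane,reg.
r=2->g=2,rb=0  c=0->t=0,b0=0
L=2*4+0=8  i=0*2+0=0

8,0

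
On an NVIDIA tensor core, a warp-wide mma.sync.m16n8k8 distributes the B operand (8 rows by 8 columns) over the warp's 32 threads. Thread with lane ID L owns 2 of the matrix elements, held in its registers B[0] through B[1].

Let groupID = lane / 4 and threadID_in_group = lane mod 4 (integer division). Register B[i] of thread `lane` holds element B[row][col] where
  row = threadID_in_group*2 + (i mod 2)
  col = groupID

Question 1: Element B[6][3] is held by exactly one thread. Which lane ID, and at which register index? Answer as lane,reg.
c=3⇒gr=3  r=6⇒th=3,odd=0
L=3*4+3=15  i=0=0

15,0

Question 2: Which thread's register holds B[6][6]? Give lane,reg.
c=6->g=6  r=6->t=3,b0=0
L=6*4+3=27  i=0=0

27,0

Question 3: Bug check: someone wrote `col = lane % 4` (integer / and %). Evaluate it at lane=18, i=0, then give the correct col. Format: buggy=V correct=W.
`lane % 4`[18,0]->2
lane 18: gid=4 (18/4), tid=2 (18%4)
i=0: r=2*2+0=4, c=gid=4
col: 2 vs 4

buggy=2 correct=4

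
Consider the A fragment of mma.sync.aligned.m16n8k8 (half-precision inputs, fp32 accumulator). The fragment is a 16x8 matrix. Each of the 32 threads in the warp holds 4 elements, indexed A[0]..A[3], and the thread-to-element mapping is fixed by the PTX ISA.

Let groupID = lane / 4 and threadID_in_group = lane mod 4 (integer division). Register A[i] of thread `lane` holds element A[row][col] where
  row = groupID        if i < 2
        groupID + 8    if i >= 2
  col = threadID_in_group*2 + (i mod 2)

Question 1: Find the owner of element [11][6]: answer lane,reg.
15,2

r:11=>grp=3,rB=1  c:6=>tig=3,lo=0
L=3*4+3=15  i=1*2+0=2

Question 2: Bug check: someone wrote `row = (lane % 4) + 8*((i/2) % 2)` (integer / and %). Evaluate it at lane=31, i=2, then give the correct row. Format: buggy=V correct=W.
buggy=11 correct=15

`(lane % 4) + 8*((i/2) % 2)`[31,2]=>11
L=31=>grp=31>>2=7, tig=31&3=3
[2]=>row 7+8=15  col 3·2+0=6
row: 11 vs 15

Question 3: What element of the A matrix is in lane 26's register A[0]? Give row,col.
6,4

L=26→G=26>>2=6, T=26&3=2
[0]→row 6+0=6  col 2·2+0=4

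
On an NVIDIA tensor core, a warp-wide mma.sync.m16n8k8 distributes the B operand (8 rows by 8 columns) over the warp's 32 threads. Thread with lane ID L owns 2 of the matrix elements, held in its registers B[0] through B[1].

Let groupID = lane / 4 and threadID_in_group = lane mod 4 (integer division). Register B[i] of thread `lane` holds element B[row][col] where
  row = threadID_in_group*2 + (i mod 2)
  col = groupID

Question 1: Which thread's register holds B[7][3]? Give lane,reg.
15,1

c=3→G=3  r=7→T=3,p=1
L=3*4+3=15  i=1=1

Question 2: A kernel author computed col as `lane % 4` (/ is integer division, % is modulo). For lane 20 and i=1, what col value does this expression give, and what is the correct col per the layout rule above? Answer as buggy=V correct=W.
buggy=0 correct=5

`lane % 4`[20,1]=>0
lane 20: grp=5 (20/4), tig=0 (20%4)
i=1: r=0*2+1=1, c=grp=5
col: 0 vs 5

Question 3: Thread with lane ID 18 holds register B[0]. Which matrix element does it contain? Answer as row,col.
lane 18: g=4 (18/4), t=2 (18%4)
i=0: r=2*2+0=4, c=g=4

4,4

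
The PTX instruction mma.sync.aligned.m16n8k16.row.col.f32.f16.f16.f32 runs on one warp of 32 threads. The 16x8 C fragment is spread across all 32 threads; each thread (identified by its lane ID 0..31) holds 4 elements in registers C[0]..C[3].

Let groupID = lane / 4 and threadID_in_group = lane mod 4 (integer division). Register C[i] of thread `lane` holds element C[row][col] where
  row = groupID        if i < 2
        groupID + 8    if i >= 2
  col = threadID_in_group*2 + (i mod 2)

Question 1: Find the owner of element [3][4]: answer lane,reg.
r: 3->gid=3,r8=0  c: 4->tid=2,i&1=0
L=3*4+2=14  i=0*2+0=0

14,0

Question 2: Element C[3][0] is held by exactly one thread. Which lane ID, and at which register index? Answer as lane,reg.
r=3→G=3,rhi=0  c=0→T=0,p=0
L=3*4+0=12  i=0*2+0=0

12,0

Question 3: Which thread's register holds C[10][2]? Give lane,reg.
9,2

r=10→G=2,rhi=1  c=2→T=1,p=0
L=2*4+1=9  i=1*2+0=2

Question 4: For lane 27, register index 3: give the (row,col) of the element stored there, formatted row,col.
14,7

lane 27->27/4=6, 27 mod 4=3
i=3  r:6+8->14  c:2·3+1->7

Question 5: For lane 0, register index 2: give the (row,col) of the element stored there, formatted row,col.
8,0

0: g=0,t=0
[2] (0+8,0*2+0) = (8,0)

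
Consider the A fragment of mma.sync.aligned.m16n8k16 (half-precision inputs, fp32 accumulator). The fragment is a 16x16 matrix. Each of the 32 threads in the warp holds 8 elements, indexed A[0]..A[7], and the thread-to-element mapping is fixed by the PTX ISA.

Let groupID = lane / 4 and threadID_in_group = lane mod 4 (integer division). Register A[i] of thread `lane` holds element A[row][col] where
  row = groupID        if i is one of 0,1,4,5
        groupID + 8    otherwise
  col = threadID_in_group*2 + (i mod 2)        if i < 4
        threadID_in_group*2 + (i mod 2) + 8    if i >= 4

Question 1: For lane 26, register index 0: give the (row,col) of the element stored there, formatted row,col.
L=26=>grp=26>>2=6, tig=26&3=2
[0]=>row 6+0=6  col 2·2+0+0=4

6,4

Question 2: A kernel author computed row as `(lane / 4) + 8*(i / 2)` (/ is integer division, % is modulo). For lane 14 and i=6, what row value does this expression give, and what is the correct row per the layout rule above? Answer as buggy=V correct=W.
buggy=27 correct=11

`(lane / 4) + 8*(i / 2)`[14,6]->27
L=14->gid=14>>2=3, tid=14&3=2
[6]->row 3+8=11  col 2·2+0+8=12
row: 27 vs 11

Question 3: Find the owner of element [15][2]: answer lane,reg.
29,2

r=15->g=7,rb=1  c=2->cb=0,t=1,b0=0
L=7*4+1=29  i=0*4+1*2+0=2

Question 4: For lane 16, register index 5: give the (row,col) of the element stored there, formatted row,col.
L=16->g=16>>2=4, t=16&3=0
[5]->row 4+0=4  col 0·2+1+8=9

4,9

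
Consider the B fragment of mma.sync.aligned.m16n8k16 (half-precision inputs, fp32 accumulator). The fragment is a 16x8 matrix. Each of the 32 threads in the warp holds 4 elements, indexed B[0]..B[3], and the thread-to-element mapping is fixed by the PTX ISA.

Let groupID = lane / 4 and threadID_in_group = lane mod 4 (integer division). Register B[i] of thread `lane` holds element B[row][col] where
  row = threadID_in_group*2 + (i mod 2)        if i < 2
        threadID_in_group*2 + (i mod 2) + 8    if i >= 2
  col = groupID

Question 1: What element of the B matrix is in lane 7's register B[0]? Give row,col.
6,1

L=7->gid=7>>2=1, tid=7&3=3
[0]->row 3·2+0+0=6  col gid=1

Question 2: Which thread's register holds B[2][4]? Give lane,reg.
c=4→G=4  r=2→rhi=0,T=1,p=0
L=4*4+1=17  i=0*2+0=0

17,0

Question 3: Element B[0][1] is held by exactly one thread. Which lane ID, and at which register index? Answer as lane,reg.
4,0

c=1→G=1  r=0→rhi=0,T=0,p=0
L=1*4+0=4  i=0*2+0=0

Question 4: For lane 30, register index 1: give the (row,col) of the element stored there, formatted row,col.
5,7

L=30=>grp=30>>2=7, tig=30&3=2
[1]=>row 2·2+1+0=5  col grp=7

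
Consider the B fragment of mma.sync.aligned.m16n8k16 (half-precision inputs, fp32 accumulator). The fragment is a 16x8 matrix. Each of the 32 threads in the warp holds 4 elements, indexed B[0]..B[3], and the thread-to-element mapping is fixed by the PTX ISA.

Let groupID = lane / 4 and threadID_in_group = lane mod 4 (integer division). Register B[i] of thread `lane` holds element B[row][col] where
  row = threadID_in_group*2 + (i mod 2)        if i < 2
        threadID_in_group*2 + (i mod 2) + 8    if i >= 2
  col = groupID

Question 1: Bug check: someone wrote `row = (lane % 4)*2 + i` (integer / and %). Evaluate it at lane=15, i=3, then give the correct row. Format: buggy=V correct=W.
`(lane % 4)*2 + i`[15,3]⇒9
L=15⇒gr=15>>2=3, th=15&3=3
[3]⇒row 3·2+1+8=15  col gr=3
row: 9 vs 15

buggy=9 correct=15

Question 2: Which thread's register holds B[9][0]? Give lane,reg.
0,3

c=0→G=0  r=9→rhi=1,T=0,p=1
L=0*4+0=0  i=1*2+1=3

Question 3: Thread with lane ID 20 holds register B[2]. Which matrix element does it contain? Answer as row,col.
lane 20->20/4=5, 20 mod 4=0
i=2  r:2·0+0+8->8  c:5

8,5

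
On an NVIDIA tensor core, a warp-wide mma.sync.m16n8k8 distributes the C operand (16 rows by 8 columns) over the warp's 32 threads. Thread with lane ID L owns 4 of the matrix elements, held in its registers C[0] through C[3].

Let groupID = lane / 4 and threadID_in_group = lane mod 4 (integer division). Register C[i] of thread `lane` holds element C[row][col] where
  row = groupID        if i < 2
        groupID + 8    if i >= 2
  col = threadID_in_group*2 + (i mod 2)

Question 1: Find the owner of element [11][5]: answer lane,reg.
r=11→G=3,rhi=1  c=5→T=2,p=1
L=3*4+2=14  i=1*2+1=3

14,3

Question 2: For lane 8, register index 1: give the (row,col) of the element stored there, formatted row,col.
8: G=2,T=0
[1] (2+0,0*2+1) = (2,1)

2,1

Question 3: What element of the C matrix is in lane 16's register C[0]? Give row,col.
lane 16⇒16/4=4, 16 mod 4=0
i=0  r:4+0⇒4  c:2·0+0⇒0

4,0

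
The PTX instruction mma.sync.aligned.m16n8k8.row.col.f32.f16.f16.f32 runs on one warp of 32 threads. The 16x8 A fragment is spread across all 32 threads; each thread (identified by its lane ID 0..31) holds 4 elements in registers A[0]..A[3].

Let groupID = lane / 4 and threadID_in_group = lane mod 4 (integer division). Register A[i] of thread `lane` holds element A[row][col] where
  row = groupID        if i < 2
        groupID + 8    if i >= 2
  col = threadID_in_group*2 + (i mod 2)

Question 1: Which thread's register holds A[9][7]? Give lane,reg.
r:9=>grp=1,rB=1  c:7=>tig=3,lo=1
L=1*4+3=7  i=1*2+1=3

7,3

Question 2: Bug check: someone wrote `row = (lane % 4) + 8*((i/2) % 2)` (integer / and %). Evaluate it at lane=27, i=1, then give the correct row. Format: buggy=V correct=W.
`(lane % 4) + 8*((i/2) % 2)`[27,1]=>3
27: grp=6,tig=3
[1] (6+0,3*2+1) = (6,7)
row: 3 vs 6

buggy=3 correct=6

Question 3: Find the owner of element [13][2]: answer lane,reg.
21,2

r=13→G=5,rhi=1  c=2→T=1,p=0
L=5*4+1=21  i=1*2+0=2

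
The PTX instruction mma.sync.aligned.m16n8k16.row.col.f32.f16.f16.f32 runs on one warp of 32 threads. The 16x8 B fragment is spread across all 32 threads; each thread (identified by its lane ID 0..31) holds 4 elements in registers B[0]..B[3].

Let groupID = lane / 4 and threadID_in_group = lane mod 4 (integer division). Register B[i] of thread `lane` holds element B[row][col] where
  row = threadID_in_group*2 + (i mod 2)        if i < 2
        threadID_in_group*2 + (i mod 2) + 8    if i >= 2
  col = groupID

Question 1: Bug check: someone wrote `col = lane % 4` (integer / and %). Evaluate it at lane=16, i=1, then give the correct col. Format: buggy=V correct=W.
buggy=0 correct=4

`lane % 4`[16,1]→0
lane 16: G=4 (16/4), T=0 (16%4)
i=1: r=0*2+1+0=1, c=G=4
col: 0 vs 4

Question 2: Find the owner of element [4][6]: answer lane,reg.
26,0

c=6->g=6  r=4->rb=0,t=2,b0=0
L=6*4+2=26  i=0*2+0=0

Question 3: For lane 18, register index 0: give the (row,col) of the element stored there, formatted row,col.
4,4

lane 18⇒18/4=4, 18 mod 4=2
i=0  r:2·2+0+0⇒4  c:4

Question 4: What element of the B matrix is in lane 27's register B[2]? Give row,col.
14,6

lane 27->27/4=6, 27 mod 4=3
i=2  r:2·3+0+8->14  c:6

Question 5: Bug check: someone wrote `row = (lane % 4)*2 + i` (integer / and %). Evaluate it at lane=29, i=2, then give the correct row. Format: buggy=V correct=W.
`(lane % 4)*2 + i`[29,2]->4
29: gid=7,tid=1
[2] (1*2+0+8,7) = (10,7)
row: 4 vs 10

buggy=4 correct=10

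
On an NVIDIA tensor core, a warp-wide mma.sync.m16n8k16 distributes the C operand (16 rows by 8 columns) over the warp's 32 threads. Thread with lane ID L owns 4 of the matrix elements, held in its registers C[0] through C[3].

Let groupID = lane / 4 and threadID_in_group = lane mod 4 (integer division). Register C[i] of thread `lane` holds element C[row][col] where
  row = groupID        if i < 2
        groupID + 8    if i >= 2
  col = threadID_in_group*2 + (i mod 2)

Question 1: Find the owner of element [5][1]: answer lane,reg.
r: 5->gid=5,r8=0  c: 1->tid=0,i&1=1
L=5*4+0=20  i=0*2+1=1

20,1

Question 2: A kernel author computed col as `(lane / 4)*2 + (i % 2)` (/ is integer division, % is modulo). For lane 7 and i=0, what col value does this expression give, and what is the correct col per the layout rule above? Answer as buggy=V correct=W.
buggy=2 correct=6

`(lane / 4)*2 + (i % 2)`[7,0]⇒2
lane 7⇒7/4=1, 7 mod 4=3
i=0  r:1+0⇒1  c:2·3+0⇒6
col: 2 vs 6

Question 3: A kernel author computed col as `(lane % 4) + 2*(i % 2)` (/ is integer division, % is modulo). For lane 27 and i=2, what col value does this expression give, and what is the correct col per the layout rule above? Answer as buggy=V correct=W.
`(lane % 4) + 2*(i % 2)`[27,2]->3
L=27->g=27>>2=6, t=27&3=3
[2]->row 6+8=14  col 3·2+0=6
col: 3 vs 6

buggy=3 correct=6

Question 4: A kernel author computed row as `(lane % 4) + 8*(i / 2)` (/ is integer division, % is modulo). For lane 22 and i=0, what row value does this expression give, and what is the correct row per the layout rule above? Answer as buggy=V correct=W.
`(lane % 4) + 8*(i / 2)`[22,0]→2
22: G=5,T=2
[0] (5+0,2*2+0) = (5,4)
row: 2 vs 5

buggy=2 correct=5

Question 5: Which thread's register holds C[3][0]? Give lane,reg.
12,0

r=3->g=3,rb=0  c=0->t=0,b0=0
L=3*4+0=12  i=0*2+0=0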